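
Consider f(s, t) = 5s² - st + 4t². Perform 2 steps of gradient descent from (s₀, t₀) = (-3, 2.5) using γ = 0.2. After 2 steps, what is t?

1.96

∇f = (10s - t, -s + 8t)
Step 1: at (-3, 2.5), ∇f = (-32.5, 23) → (-3, 2.5) − 0.2·(-32.5, 23) = (3.5, -2.1)
Step 2: at (3.5, -2.1), ∇f = (37.1, -20.3) → (3.5, -2.1) − 0.2·(37.1, -20.3) = (-3.92, 1.96)
t = 1.96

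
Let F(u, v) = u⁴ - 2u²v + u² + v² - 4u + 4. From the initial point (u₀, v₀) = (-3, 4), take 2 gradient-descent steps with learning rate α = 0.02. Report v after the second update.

4.1344

∇F = (4u³ - 4uv + 2u - 4, -2u² + 2v)
(u₁, v₁) = (-3, 4) − 0.02·(-70, -10) = (-1.6, 4.2)
(u₂, v₂) = (-1.6, 4.2) − 0.02·(3.296, 3.28) = (-1.66592, 4.1344)
v = 4.1344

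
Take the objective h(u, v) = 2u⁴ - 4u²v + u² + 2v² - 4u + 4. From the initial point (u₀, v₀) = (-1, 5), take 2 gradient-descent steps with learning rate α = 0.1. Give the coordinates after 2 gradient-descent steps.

(25.0528, 7.224)

∇h = (8u³ - 8uv + 2u - 4, -4u² + 4v)
Step 1: at (-1, 5), ∇h = (26, 16) → (-1, 5) − 0.1·(26, 16) = (-3.6, 3.4)
Step 2: at (-3.6, 3.4), ∇h = (-286.528, -38.24) → (-3.6, 3.4) − 0.1·(-286.528, -38.24) = (25.0528, 7.224)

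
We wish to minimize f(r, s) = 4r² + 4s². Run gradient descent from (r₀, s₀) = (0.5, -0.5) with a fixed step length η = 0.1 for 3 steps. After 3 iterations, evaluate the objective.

0.000128

∇f = (8r, 8s)
Step 1: at (0.5, -0.5), ∇f = (4, -4) → (0.5, -0.5) − 0.1·(4, -4) = (0.1, -0.1)
Step 2: at (0.1, -0.1), ∇f = (0.8, -0.8) → (0.1, -0.1) − 0.1·(0.8, -0.8) = (0.02, -0.02)
Step 3: at (0.02, -0.02), ∇f = (0.16, -0.16) → (0.02, -0.02) − 0.1·(0.16, -0.16) = (0.004, -0.004)
f(0.004, -0.004) = 0.000128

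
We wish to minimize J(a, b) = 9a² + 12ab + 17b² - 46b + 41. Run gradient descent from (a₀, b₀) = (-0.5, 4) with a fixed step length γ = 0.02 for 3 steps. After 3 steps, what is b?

1.880512

∇J = (18a + 12b, 12a + 34b - 46)
Step 1: at (-0.5, 4), ∇J = (39, 84) → (-0.5, 4) − 0.02·(39, 84) = (-1.28, 2.32)
Step 2: at (-1.28, 2.32), ∇J = (4.8, 17.52) → (-1.28, 2.32) − 0.02·(4.8, 17.52) = (-1.376, 1.9696)
Step 3: at (-1.376, 1.9696), ∇J = (-1.1328, 4.4544) → (-1.376, 1.9696) − 0.02·(-1.1328, 4.4544) = (-1.353344, 1.880512)
b = 1.880512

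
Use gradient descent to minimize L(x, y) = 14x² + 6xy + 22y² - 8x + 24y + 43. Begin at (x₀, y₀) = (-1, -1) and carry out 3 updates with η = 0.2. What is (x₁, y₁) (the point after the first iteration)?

∇L = (28x + 6y - 8, 6x + 44y + 24)
(x₁, y₁) = (-1, -1) − 0.2·(-42, -26) = (7.4, 4.2)

(7.4, 4.2)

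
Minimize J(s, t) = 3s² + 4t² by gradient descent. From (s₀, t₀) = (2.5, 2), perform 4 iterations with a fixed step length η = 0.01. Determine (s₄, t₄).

∇J = (6s, 8t)
(s₁, t₁) = (2.5, 2) − 0.01·(15, 16) = (2.35, 1.84)
(s₂, t₂) = (2.35, 1.84) − 0.01·(14.1, 14.72) = (2.209, 1.6928)
(s₃, t₃) = (2.209, 1.6928) − 0.01·(13.254, 13.5424) = (2.07646, 1.557376)
(s₄, t₄) = (2.07646, 1.557376) − 0.01·(12.45876, 12.459008) = (1.9518724, 1.43278592)

(1.9518724, 1.43278592)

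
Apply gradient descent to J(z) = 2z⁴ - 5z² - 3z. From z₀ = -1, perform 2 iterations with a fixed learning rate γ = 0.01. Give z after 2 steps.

-0.98137608

J′(z) = 8z³ - 10z - 3
z₁ = -1 − 0.01·(-1) = -0.99
z₂ = -0.99 − 0.01·(-0.862392) = -0.98137608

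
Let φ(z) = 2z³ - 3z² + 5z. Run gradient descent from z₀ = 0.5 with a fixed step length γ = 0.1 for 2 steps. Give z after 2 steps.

φ′(z) = 6z² - 6z + 5
z₁ = 0.5 − 0.1·3.5 = 0.15
z₂ = 0.15 − 0.1·4.235 = -0.2735

-0.2735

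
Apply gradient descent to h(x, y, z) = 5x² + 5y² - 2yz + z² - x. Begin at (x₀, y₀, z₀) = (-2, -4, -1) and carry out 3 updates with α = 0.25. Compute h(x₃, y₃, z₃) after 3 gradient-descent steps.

1512.11328125

∇h = (10x - 1, 10y - 2z, -2y + 2z)
Step 1: at (-2, -4, -1), ∇h = (-21, -38, 6) → (-2, -4, -1) − 0.25·(-21, -38, 6) = (3.25, 5.5, -2.5)
Step 2: at (3.25, 5.5, -2.5), ∇h = (31.5, 60, -16) → (3.25, 5.5, -2.5) − 0.25·(31.5, 60, -16) = (-4.625, -9.5, 1.5)
Step 3: at (-4.625, -9.5, 1.5), ∇h = (-47.25, -98, 22) → (-4.625, -9.5, 1.5) − 0.25·(-47.25, -98, 22) = (7.1875, 15, -4)
h(7.1875, 15, -4) = 1512.11328125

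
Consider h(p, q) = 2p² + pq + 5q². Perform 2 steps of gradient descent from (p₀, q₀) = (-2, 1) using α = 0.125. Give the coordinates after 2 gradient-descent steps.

(-0.5625, 0.140625)

∇h = (4p + q, p + 10q)
(p₁, q₁) = (-2, 1) − 0.125·(-7, 8) = (-1.125, 0)
(p₂, q₂) = (-1.125, 0) − 0.125·(-4.5, -1.125) = (-0.5625, 0.140625)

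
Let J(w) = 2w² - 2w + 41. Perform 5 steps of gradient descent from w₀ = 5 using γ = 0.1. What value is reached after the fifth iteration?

J′(w) = 4w - 2
w₁ = 5 − 0.1·18 = 3.2
w₂ = 3.2 − 0.1·10.8 = 2.12
w₃ = 2.12 − 0.1·6.48 = 1.472
w₄ = 1.472 − 0.1·3.888 = 1.0832
w₅ = 1.0832 − 0.1·2.3328 = 0.84992

0.84992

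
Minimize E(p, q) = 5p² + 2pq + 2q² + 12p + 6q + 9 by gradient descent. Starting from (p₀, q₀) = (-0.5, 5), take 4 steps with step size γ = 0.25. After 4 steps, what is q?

3.78125

∇E = (10p + 2q + 12, 2p + 4q + 6)
(p₁, q₁) = (-0.5, 5) − 0.25·(17, 25) = (-4.75, -1.25)
(p₂, q₂) = (-4.75, -1.25) − 0.25·(-38, -8.5) = (4.75, 0.875)
(p₃, q₃) = (4.75, 0.875) − 0.25·(61.25, 19) = (-10.5625, -3.875)
(p₄, q₄) = (-10.5625, -3.875) − 0.25·(-101.375, -30.625) = (14.78125, 3.78125)
q = 3.78125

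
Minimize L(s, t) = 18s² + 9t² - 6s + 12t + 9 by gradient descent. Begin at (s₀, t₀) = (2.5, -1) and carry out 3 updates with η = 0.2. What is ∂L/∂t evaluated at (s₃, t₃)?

∇L = (36s - 6, 18t + 12)
Step 1: at (2.5, -1), ∇L = (84, -6) → (2.5, -1) − 0.2·(84, -6) = (-14.3, 0.2)
Step 2: at (-14.3, 0.2), ∇L = (-520.8, 15.6) → (-14.3, 0.2) − 0.2·(-520.8, 15.6) = (89.86, -2.92)
Step 3: at (89.86, -2.92), ∇L = (3228.96, -40.56) → (89.86, -2.92) − 0.2·(3228.96, -40.56) = (-555.932, 5.192)
∂L/∂t at (-555.932, 5.192) = 105.456

105.456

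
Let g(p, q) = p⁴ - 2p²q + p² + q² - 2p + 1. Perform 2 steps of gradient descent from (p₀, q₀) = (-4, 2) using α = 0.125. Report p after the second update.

∇g = (4p³ - 4pq + 2p - 2, -2p² + 2q)
(p₁, q₁) = (-4, 2) − 0.125·(-234, -28) = (25.25, 5.5)
(p₂, q₂) = (25.25, 5.5) − 0.125·(63886.8125, -1264.125) = (-7960.6015625, 163.515625)
p = -7960.6015625

-7960.6015625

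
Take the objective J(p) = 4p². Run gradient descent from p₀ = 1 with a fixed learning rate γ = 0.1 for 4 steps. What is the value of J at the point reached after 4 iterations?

J′(p) = 8p
Step 1: J′(1) = 8; p₁ = 1 − 0.1·8 = 0.2
Step 2: J′(0.2) = 1.6; p₂ = 0.2 − 0.1·1.6 = 0.04
Step 3: J′(0.04) = 0.32; p₃ = 0.04 − 0.1·0.32 = 0.008
Step 4: J′(0.008) = 0.064; p₄ = 0.008 − 0.1·0.064 = 0.0016
J(0.0016) = 0.00001024

0.00001024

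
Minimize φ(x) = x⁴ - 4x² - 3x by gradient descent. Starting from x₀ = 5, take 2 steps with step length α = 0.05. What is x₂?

1112.642325

φ′(x) = 4x³ - 8x - 3
x₁ = 5 − 0.05·457 = -17.85
x₂ = -17.85 − 0.05·(-22609.8465) = 1112.642325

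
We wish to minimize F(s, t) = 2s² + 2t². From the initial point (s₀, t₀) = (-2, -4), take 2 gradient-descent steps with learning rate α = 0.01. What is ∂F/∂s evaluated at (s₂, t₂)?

∇F = (4s, 4t)
Step 1: at (-2, -4), ∇F = (-8, -16) → (-2, -4) − 0.01·(-8, -16) = (-1.92, -3.84)
Step 2: at (-1.92, -3.84), ∇F = (-7.68, -15.36) → (-1.92, -3.84) − 0.01·(-7.68, -15.36) = (-1.8432, -3.6864)
∂F/∂s at (-1.8432, -3.6864) = -7.3728

-7.3728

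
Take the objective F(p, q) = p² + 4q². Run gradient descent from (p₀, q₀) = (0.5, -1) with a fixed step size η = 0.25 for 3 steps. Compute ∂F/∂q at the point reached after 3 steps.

8

∇F = (2p, 8q)
Step 1: at (0.5, -1), ∇F = (1, -8) → (0.5, -1) − 0.25·(1, -8) = (0.25, 1)
Step 2: at (0.25, 1), ∇F = (0.5, 8) → (0.25, 1) − 0.25·(0.5, 8) = (0.125, -1)
Step 3: at (0.125, -1), ∇F = (0.25, -8) → (0.125, -1) − 0.25·(0.25, -8) = (0.0625, 1)
∂F/∂q at (0.0625, 1) = 8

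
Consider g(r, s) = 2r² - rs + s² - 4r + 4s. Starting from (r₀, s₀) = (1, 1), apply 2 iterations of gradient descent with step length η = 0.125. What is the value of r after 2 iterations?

1.109375

∇g = (4r - s - 4, -r + 2s + 4)
Step 1: at (1, 1), ∇g = (-1, 5) → (1, 1) − 0.125·(-1, 5) = (1.125, 0.375)
Step 2: at (1.125, 0.375), ∇g = (0.125, 3.625) → (1.125, 0.375) − 0.125·(0.125, 3.625) = (1.109375, -0.078125)
r = 1.109375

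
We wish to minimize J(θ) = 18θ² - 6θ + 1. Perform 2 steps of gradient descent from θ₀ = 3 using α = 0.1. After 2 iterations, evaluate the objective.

6603.8032

J′(θ) = 36θ - 6
θ₁ = 3 − 0.1·102 = -7.2
θ₂ = -7.2 − 0.1·(-265.2) = 19.32
J(19.32) = 6603.8032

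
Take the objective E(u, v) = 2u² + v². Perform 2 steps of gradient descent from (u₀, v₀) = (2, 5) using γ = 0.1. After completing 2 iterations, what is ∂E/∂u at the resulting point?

∇E = (4u, 2v)
Step 1: at (2, 5), ∇E = (8, 10) → (2, 5) − 0.1·(8, 10) = (1.2, 4)
Step 2: at (1.2, 4), ∇E = (4.8, 8) → (1.2, 4) − 0.1·(4.8, 8) = (0.72, 3.2)
∂E/∂u at (0.72, 3.2) = 2.88

2.88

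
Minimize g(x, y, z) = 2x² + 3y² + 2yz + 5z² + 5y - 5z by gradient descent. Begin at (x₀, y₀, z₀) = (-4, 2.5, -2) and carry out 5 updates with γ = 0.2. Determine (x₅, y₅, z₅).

∇g = (4x, 6y + 2z + 5, 2y + 10z - 5)
Step 1: at (-4, 2.5, -2), ∇g = (-16, 16, -20) → (-4, 2.5, -2) − 0.2·(-16, 16, -20) = (-0.8, -0.7, 2)
Step 2: at (-0.8, -0.7, 2), ∇g = (-3.2, 4.8, 13.6) → (-0.8, -0.7, 2) − 0.2·(-3.2, 4.8, 13.6) = (-0.16, -1.66, -0.72)
Step 3: at (-0.16, -1.66, -0.72), ∇g = (-0.64, -6.4, -15.52) → (-0.16, -1.66, -0.72) − 0.2·(-0.64, -6.4, -15.52) = (-0.032, -0.38, 2.384)
Step 4: at (-0.032, -0.38, 2.384), ∇g = (-0.128, 7.488, 18.08) → (-0.032, -0.38, 2.384) − 0.2·(-0.128, 7.488, 18.08) = (-0.0064, -1.8776, -1.232)
Step 5: at (-0.0064, -1.8776, -1.232), ∇g = (-0.0256, -8.7296, -21.0752) → (-0.0064, -1.8776, -1.232) − 0.2·(-0.0256, -8.7296, -21.0752) = (-0.00128, -0.13168, 2.98304)

(-0.00128, -0.13168, 2.98304)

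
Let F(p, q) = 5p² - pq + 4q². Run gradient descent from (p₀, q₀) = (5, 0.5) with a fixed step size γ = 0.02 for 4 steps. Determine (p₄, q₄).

(2.07802096, 0.47056552)

∇F = (10p - q, -p + 8q)
Step 1: at (5, 0.5), ∇F = (49.5, -1) → (5, 0.5) − 0.02·(49.5, -1) = (4.01, 0.52)
Step 2: at (4.01, 0.52), ∇F = (39.58, 0.15) → (4.01, 0.52) − 0.02·(39.58, 0.15) = (3.2184, 0.517)
Step 3: at (3.2184, 0.517), ∇F = (31.667, 0.9176) → (3.2184, 0.517) − 0.02·(31.667, 0.9176) = (2.58506, 0.498648)
Step 4: at (2.58506, 0.498648), ∇F = (25.351952, 1.404124) → (2.58506, 0.498648) − 0.02·(25.351952, 1.404124) = (2.07802096, 0.47056552)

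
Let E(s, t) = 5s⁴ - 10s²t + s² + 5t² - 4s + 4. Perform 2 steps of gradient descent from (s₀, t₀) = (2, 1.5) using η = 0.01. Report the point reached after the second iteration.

∇E = (20s³ - 20st + 2s - 4, -10s² + 10t)
Step 1: at (2, 1.5), ∇E = (100, -25) → (2, 1.5) − 0.01·(100, -25) = (1, 1.75)
Step 2: at (1, 1.75), ∇E = (-17, 7.5) → (1, 1.75) − 0.01·(-17, 7.5) = (1.17, 1.675)

(1.17, 1.675)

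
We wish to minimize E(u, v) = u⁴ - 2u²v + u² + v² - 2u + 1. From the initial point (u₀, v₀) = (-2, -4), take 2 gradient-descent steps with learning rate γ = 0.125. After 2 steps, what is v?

∇E = (4u³ - 4uv + 2u - 2, -2u² + 2v)
(u₁, v₁) = (-2, -4) − 0.125·(-70, -16) = (6.75, -2)
(u₂, v₂) = (6.75, -2) − 0.125·(1295.6875, -95.125) = (-155.2109375, 9.890625)
v = 9.890625

9.890625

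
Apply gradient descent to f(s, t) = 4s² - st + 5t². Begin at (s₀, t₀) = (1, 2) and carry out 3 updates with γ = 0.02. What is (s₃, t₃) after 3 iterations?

(0.674416, 1.066312)

∇f = (8s - t, -s + 10t)
(s₁, t₁) = (1, 2) − 0.02·(6, 19) = (0.88, 1.62)
(s₂, t₂) = (0.88, 1.62) − 0.02·(5.42, 15.32) = (0.7716, 1.3136)
(s₃, t₃) = (0.7716, 1.3136) − 0.02·(4.8592, 12.3644) = (0.674416, 1.066312)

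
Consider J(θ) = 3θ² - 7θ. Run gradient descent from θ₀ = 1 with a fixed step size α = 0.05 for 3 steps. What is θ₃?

1.1095

J′(θ) = 6θ - 7
θ₁ = 1 − 0.05·(-1) = 1.05
θ₂ = 1.05 − 0.05·(-0.7) = 1.085
θ₃ = 1.085 − 0.05·(-0.49) = 1.1095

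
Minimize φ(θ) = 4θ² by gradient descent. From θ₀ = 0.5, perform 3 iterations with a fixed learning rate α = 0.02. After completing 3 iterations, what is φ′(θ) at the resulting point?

φ′(θ) = 8θ
θ₁ = 0.5 − 0.02·4 = 0.42
θ₂ = 0.42 − 0.02·3.36 = 0.3528
θ₃ = 0.3528 − 0.02·2.8224 = 0.296352
φ′(θ) at (0.296352) = 2.370816

2.370816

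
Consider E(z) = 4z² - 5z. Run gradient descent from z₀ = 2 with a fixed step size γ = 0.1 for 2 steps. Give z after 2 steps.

E′(z) = 8z - 5
Step 1: E′(2) = 11; z₁ = 2 − 0.1·11 = 0.9
Step 2: E′(0.9) = 2.2; z₂ = 0.9 − 0.1·2.2 = 0.68

0.68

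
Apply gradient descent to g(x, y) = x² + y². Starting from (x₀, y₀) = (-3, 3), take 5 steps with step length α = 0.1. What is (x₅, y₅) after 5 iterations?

∇g = (2x, 2y)
Step 1: at (-3, 3), ∇g = (-6, 6) → (-3, 3) − 0.1·(-6, 6) = (-2.4, 2.4)
Step 2: at (-2.4, 2.4), ∇g = (-4.8, 4.8) → (-2.4, 2.4) − 0.1·(-4.8, 4.8) = (-1.92, 1.92)
Step 3: at (-1.92, 1.92), ∇g = (-3.84, 3.84) → (-1.92, 1.92) − 0.1·(-3.84, 3.84) = (-1.536, 1.536)
Step 4: at (-1.536, 1.536), ∇g = (-3.072, 3.072) → (-1.536, 1.536) − 0.1·(-3.072, 3.072) = (-1.2288, 1.2288)
Step 5: at (-1.2288, 1.2288), ∇g = (-2.4576, 2.4576) → (-1.2288, 1.2288) − 0.1·(-2.4576, 2.4576) = (-0.98304, 0.98304)

(-0.98304, 0.98304)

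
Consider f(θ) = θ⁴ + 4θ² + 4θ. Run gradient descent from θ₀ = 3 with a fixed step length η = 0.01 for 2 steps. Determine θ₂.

f′(θ) = 4θ³ + 8θ + 4
θ₁ = 3 − 0.01·136 = 1.64
θ₂ = 1.64 − 0.01·34.763776 = 1.29236224

1.29236224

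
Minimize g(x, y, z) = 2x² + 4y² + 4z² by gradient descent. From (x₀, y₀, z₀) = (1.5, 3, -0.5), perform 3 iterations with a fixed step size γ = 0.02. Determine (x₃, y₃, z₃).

∇g = (4x, 8y, 8z)
(x₁, y₁, z₁) = (1.5, 3, -0.5) − 0.02·(6, 24, -4) = (1.38, 2.52, -0.42)
(x₂, y₂, z₂) = (1.38, 2.52, -0.42) − 0.02·(5.52, 20.16, -3.36) = (1.2696, 2.1168, -0.3528)
(x₃, y₃, z₃) = (1.2696, 2.1168, -0.3528) − 0.02·(5.0784, 16.9344, -2.8224) = (1.168032, 1.778112, -0.296352)

(1.168032, 1.778112, -0.296352)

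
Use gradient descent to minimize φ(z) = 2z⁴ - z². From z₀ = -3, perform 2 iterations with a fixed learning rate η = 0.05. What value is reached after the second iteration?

φ′(z) = 8z³ - 2z
z₁ = -3 − 0.05·(-210) = 7.5
z₂ = 7.5 − 0.05·3360 = -160.5

-160.5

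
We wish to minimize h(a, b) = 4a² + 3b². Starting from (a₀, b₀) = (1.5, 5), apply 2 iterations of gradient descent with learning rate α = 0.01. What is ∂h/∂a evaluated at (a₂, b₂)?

∇h = (8a, 6b)
(a₁, b₁) = (1.5, 5) − 0.01·(12, 30) = (1.38, 4.7)
(a₂, b₂) = (1.38, 4.7) − 0.01·(11.04, 28.2) = (1.2696, 4.418)
∂h/∂a at (1.2696, 4.418) = 10.1568

10.1568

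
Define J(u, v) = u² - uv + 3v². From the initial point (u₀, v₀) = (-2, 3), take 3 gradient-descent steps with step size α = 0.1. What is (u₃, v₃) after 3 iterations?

(-0.725, 0.014)

∇J = (2u - v, -u + 6v)
Step 1: at (-2, 3), ∇J = (-7, 20) → (-2, 3) − 0.1·(-7, 20) = (-1.3, 1)
Step 2: at (-1.3, 1), ∇J = (-3.6, 7.3) → (-1.3, 1) − 0.1·(-3.6, 7.3) = (-0.94, 0.27)
Step 3: at (-0.94, 0.27), ∇J = (-2.15, 2.56) → (-0.94, 0.27) − 0.1·(-2.15, 2.56) = (-0.725, 0.014)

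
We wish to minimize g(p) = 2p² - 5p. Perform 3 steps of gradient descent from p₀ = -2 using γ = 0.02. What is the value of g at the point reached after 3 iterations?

9.684249403392

g′(p) = 4p - 5
Step 1: g′(-2) = -13; p₁ = -2 − 0.02·(-13) = -1.74
Step 2: g′(-1.74) = -11.96; p₂ = -1.74 − 0.02·(-11.96) = -1.5008
Step 3: g′(-1.5008) = -11.0032; p₃ = -1.5008 − 0.02·(-11.0032) = -1.280736
g(-1.280736) = 9.684249403392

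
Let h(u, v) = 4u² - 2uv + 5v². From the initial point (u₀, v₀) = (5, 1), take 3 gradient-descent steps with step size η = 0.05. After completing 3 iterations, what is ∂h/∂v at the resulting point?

3.496

∇h = (8u - 2v, -2u + 10v)
Step 1: at (5, 1), ∇h = (38, 0) → (5, 1) − 0.05·(38, 0) = (3.1, 1)
Step 2: at (3.1, 1), ∇h = (22.8, 3.8) → (3.1, 1) − 0.05·(22.8, 3.8) = (1.96, 0.81)
Step 3: at (1.96, 0.81), ∇h = (14.06, 4.18) → (1.96, 0.81) − 0.05·(14.06, 4.18) = (1.257, 0.601)
∂h/∂v at (1.257, 0.601) = 3.496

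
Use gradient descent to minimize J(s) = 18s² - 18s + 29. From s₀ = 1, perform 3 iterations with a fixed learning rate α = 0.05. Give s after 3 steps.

J′(s) = 36s - 18
s₁ = 1 − 0.05·18 = 0.1
s₂ = 0.1 − 0.05·(-14.4) = 0.82
s₃ = 0.82 − 0.05·11.52 = 0.244

0.244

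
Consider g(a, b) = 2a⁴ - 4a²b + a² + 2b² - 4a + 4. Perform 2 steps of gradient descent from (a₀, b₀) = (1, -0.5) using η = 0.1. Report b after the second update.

0.06

∇g = (8a³ - 8ab + 2a - 4, -4a² + 4b)
Step 1: at (1, -0.5), ∇g = (10, -6) → (1, -0.5) − 0.1·(10, -6) = (0, 0.1)
Step 2: at (0, 0.1), ∇g = (-4, 0.4) → (0, 0.1) − 0.1·(-4, 0.4) = (0.4, 0.06)
b = 0.06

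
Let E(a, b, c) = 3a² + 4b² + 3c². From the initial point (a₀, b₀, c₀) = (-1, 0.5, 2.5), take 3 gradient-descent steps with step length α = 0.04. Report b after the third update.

∇E = (6a, 8b, 6c)
Step 1: at (-1, 0.5, 2.5), ∇E = (-6, 4, 15) → (-1, 0.5, 2.5) − 0.04·(-6, 4, 15) = (-0.76, 0.34, 1.9)
Step 2: at (-0.76, 0.34, 1.9), ∇E = (-4.56, 2.72, 11.4) → (-0.76, 0.34, 1.9) − 0.04·(-4.56, 2.72, 11.4) = (-0.5776, 0.2312, 1.444)
Step 3: at (-0.5776, 0.2312, 1.444), ∇E = (-3.4656, 1.8496, 8.664) → (-0.5776, 0.2312, 1.444) − 0.04·(-3.4656, 1.8496, 8.664) = (-0.438976, 0.157216, 1.09744)
b = 0.157216

0.157216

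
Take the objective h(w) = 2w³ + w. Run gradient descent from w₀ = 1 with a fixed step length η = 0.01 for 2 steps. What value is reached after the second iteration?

h′(w) = 6w² + 1
Step 1: h′(1) = 7; w₁ = 1 − 0.01·7 = 0.93
Step 2: h′(0.93) = 6.1894; w₂ = 0.93 − 0.01·6.1894 = 0.868106

0.868106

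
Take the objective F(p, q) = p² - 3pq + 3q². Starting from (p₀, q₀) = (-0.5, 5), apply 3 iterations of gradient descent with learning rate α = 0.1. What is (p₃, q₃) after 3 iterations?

∇F = (2p - 3q, -3p + 6q)
(p₁, q₁) = (-0.5, 5) − 0.1·(-16, 31.5) = (1.1, 1.85)
(p₂, q₂) = (1.1, 1.85) − 0.1·(-3.35, 7.8) = (1.435, 1.07)
(p₃, q₃) = (1.435, 1.07) − 0.1·(-0.34, 2.115) = (1.469, 0.8585)

(1.469, 0.8585)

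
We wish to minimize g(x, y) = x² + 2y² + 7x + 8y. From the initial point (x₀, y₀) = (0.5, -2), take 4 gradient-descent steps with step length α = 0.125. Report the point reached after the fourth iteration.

(-2.234375, -2)

∇g = (2x + 7, 4y + 8)
(x₁, y₁) = (0.5, -2) − 0.125·(8, 0) = (-0.5, -2)
(x₂, y₂) = (-0.5, -2) − 0.125·(6, 0) = (-1.25, -2)
(x₃, y₃) = (-1.25, -2) − 0.125·(4.5, 0) = (-1.8125, -2)
(x₄, y₄) = (-1.8125, -2) − 0.125·(3.375, 0) = (-2.234375, -2)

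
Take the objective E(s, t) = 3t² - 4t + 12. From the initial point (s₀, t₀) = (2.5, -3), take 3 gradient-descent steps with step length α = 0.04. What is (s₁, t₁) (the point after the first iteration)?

(2.5, -2.12)

∇E = (0, 6t - 4)
(s₁, t₁) = (2.5, -3) − 0.04·(0, -22) = (2.5, -2.12)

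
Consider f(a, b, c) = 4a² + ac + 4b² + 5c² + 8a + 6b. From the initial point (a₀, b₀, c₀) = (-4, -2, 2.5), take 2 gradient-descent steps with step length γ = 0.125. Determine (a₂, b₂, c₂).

∇f = (8a + c + 8, 8b + 6, a + 10c)
(a₁, b₁, c₁) = (-4, -2, 2.5) − 0.125·(-21.5, -10, 21) = (-1.3125, -0.75, -0.125)
(a₂, b₂, c₂) = (-1.3125, -0.75, -0.125) − 0.125·(-2.625, 0, -2.5625) = (-0.984375, -0.75, 0.1953125)

(-0.984375, -0.75, 0.1953125)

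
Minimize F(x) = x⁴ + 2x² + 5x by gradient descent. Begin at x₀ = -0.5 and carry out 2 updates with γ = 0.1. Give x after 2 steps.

F′(x) = 4x³ + 4x + 5
x₁ = -0.5 − 0.1·2.5 = -0.75
x₂ = -0.75 − 0.1·0.3125 = -0.78125

-0.78125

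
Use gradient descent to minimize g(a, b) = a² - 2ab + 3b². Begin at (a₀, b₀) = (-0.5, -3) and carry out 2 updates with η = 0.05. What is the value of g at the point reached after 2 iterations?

5.4689

∇g = (2a - 2b, -2a + 6b)
Step 1: at (-0.5, -3), ∇g = (5, -17) → (-0.5, -3) − 0.05·(5, -17) = (-0.75, -2.15)
Step 2: at (-0.75, -2.15), ∇g = (2.8, -11.4) → (-0.75, -2.15) − 0.05·(2.8, -11.4) = (-0.89, -1.58)
g(-0.89, -1.58) = 5.4689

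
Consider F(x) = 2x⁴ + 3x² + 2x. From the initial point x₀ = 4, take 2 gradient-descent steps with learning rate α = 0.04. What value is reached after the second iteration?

F′(x) = 8x³ + 6x + 2
Step 1: F′(4) = 538; x₁ = 4 − 0.04·538 = -17.52
Step 2: F′(-17.52) = -43125.288064; x₂ = -17.52 − 0.04·(-43125.288064) = 1707.49152256

1707.49152256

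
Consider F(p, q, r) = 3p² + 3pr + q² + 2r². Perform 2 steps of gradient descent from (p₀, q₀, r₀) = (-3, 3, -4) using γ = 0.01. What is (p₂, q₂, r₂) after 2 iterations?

(-2.4255, 2.8812, -3.519)

∇F = (6p + 3r, 2q, 3p + 4r)
Step 1: at (-3, 3, -4), ∇F = (-30, 6, -25) → (-3, 3, -4) − 0.01·(-30, 6, -25) = (-2.7, 2.94, -3.75)
Step 2: at (-2.7, 2.94, -3.75), ∇F = (-27.45, 5.88, -23.1) → (-2.7, 2.94, -3.75) − 0.01·(-27.45, 5.88, -23.1) = (-2.4255, 2.8812, -3.519)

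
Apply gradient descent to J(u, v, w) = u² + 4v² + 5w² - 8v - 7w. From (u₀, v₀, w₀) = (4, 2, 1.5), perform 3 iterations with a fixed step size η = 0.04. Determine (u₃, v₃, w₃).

∇J = (2u, 8v - 8, 10w - 7)
(u₁, v₁, w₁) = (4, 2, 1.5) − 0.04·(8, 8, 8) = (3.68, 1.68, 1.18)
(u₂, v₂, w₂) = (3.68, 1.68, 1.18) − 0.04·(7.36, 5.44, 4.8) = (3.3856, 1.4624, 0.988)
(u₃, v₃, w₃) = (3.3856, 1.4624, 0.988) − 0.04·(6.7712, 3.6992, 2.88) = (3.114752, 1.314432, 0.8728)

(3.114752, 1.314432, 0.8728)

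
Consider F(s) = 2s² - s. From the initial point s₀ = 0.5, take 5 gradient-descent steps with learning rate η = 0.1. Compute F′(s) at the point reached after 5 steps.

0.07776

F′(s) = 4s - 1
Step 1: F′(0.5) = 1; s₁ = 0.5 − 0.1·1 = 0.4
Step 2: F′(0.4) = 0.6; s₂ = 0.4 − 0.1·0.6 = 0.34
Step 3: F′(0.34) = 0.36; s₃ = 0.34 − 0.1·0.36 = 0.304
Step 4: F′(0.304) = 0.216; s₄ = 0.304 − 0.1·0.216 = 0.2824
Step 5: F′(0.2824) = 0.1296; s₅ = 0.2824 − 0.1·0.1296 = 0.26944
F′(s) at (0.26944) = 0.07776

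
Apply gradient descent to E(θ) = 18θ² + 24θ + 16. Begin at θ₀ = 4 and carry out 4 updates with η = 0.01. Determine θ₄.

E′(θ) = 36θ + 24
Step 1: E′(4) = 168; θ₁ = 4 − 0.01·168 = 2.32
Step 2: E′(2.32) = 107.52; θ₂ = 2.32 − 0.01·107.52 = 1.2448
Step 3: E′(1.2448) = 68.8128; θ₃ = 1.2448 − 0.01·68.8128 = 0.556672
Step 4: E′(0.556672) = 44.040192; θ₄ = 0.556672 − 0.01·44.040192 = 0.11627008

0.11627008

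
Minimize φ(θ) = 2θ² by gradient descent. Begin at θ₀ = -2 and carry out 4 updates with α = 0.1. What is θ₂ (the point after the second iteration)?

φ′(θ) = 4θ
Step 1: φ′(-2) = -8; θ₁ = -2 − 0.1·(-8) = -1.2
Step 2: φ′(-1.2) = -4.8; θ₂ = -1.2 − 0.1·(-4.8) = -0.72

-0.72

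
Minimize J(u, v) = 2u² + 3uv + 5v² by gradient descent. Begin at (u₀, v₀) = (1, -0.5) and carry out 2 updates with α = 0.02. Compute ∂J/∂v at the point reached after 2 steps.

-1.5452

∇J = (4u + 3v, 3u + 10v)
(u₁, v₁) = (1, -0.5) − 0.02·(2.5, -2) = (0.95, -0.46)
(u₂, v₂) = (0.95, -0.46) − 0.02·(2.42, -1.75) = (0.9016, -0.425)
∂J/∂v at (0.9016, -0.425) = -1.5452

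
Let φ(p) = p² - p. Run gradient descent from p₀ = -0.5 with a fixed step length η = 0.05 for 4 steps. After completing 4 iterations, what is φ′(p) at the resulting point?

-1.3122

φ′(p) = 2p - 1
p₁ = -0.5 − 0.05·(-2) = -0.4
p₂ = -0.4 − 0.05·(-1.8) = -0.31
p₃ = -0.31 − 0.05·(-1.62) = -0.229
p₄ = -0.229 − 0.05·(-1.458) = -0.1561
φ′(p) at (-0.1561) = -1.3122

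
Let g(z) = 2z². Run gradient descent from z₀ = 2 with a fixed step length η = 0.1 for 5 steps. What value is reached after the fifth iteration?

0.15552

g′(z) = 4z
z₁ = 2 − 0.1·8 = 1.2
z₂ = 1.2 − 0.1·4.8 = 0.72
z₃ = 0.72 − 0.1·2.88 = 0.432
z₄ = 0.432 − 0.1·1.728 = 0.2592
z₅ = 0.2592 − 0.1·1.0368 = 0.15552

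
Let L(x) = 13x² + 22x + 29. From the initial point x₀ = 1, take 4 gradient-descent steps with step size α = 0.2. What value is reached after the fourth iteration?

L′(x) = 26x + 22
x₁ = 1 − 0.2·48 = -8.6
x₂ = -8.6 − 0.2·(-201.6) = 31.72
x₃ = 31.72 − 0.2·846.72 = -137.624
x₄ = -137.624 − 0.2·(-3556.224) = 573.6208

573.6208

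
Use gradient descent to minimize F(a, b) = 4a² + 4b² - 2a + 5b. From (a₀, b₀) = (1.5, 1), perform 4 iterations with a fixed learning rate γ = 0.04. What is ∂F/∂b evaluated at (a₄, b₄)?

∇F = (8a - 2, 8b + 5)
(a₁, b₁) = (1.5, 1) − 0.04·(10, 13) = (1.1, 0.48)
(a₂, b₂) = (1.1, 0.48) − 0.04·(6.8, 8.84) = (0.828, 0.1264)
(a₃, b₃) = (0.828, 0.1264) − 0.04·(4.624, 6.0112) = (0.64304, -0.114048)
(a₄, b₄) = (0.64304, -0.114048) − 0.04·(3.14432, 4.087616) = (0.5172672, -0.27755264)
∂F/∂b at (0.5172672, -0.27755264) = 2.77957888

2.77957888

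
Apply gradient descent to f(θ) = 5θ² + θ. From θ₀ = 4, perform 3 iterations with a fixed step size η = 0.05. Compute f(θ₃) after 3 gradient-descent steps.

1.26328125

f′(θ) = 10θ + 1
Step 1: f′(4) = 41; θ₁ = 4 − 0.05·41 = 1.95
Step 2: f′(1.95) = 20.5; θ₂ = 1.95 − 0.05·20.5 = 0.925
Step 3: f′(0.925) = 10.25; θ₃ = 0.925 − 0.05·10.25 = 0.4125
f(0.4125) = 1.26328125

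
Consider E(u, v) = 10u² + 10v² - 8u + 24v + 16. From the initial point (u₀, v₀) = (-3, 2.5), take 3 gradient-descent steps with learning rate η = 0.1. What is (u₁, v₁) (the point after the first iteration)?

(3.8, -4.9)

∇E = (20u - 8, 20v + 24)
(u₁, v₁) = (-3, 2.5) − 0.1·(-68, 74) = (3.8, -4.9)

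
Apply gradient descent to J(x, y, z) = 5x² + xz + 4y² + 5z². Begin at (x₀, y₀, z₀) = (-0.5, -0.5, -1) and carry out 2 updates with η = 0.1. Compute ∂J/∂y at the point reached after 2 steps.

∇J = (10x + z, 8y, x + 10z)
(x₁, y₁, z₁) = (-0.5, -0.5, -1) − 0.1·(-6, -4, -10.5) = (0.1, -0.1, 0.05)
(x₂, y₂, z₂) = (0.1, -0.1, 0.05) − 0.1·(1.05, -0.8, 0.6) = (-0.005, -0.02, -0.01)
∂J/∂y at (-0.005, -0.02, -0.01) = -0.16

-0.16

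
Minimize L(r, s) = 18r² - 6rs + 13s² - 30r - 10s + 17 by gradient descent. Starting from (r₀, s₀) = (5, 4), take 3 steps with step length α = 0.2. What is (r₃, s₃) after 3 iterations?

∇L = (36r - 6s - 30, -6r + 26s - 10)
Step 1: at (5, 4), ∇L = (126, 64) → (5, 4) − 0.2·(126, 64) = (-20.2, -8.8)
Step 2: at (-20.2, -8.8), ∇L = (-704.4, -117.6) → (-20.2, -8.8) − 0.2·(-704.4, -117.6) = (120.68, 14.72)
Step 3: at (120.68, 14.72), ∇L = (4226.16, -351.36) → (120.68, 14.72) − 0.2·(4226.16, -351.36) = (-724.552, 84.992)

(-724.552, 84.992)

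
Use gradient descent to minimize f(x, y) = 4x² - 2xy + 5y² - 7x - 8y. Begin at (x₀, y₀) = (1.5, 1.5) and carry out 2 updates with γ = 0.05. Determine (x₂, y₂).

∇f = (8x - 2y - 7, -2x + 10y - 8)
(x₁, y₁) = (1.5, 1.5) − 0.05·(2, 4) = (1.4, 1.3)
(x₂, y₂) = (1.4, 1.3) − 0.05·(1.6, 2.2) = (1.32, 1.19)

(1.32, 1.19)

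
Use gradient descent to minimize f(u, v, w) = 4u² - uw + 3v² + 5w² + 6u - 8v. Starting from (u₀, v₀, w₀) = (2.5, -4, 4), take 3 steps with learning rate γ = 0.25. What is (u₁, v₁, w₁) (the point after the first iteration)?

∇f = (8u - w + 6, 6v - 8, -u + 10w)
(u₁, v₁, w₁) = (2.5, -4, 4) − 0.25·(22, -32, 37.5) = (-3, 4, -5.375)

(-3, 4, -5.375)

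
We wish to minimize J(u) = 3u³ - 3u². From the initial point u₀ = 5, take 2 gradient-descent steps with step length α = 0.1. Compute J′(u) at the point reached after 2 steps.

J′(u) = 9u² - 6u
u₁ = 5 − 0.1·195 = -14.5
u₂ = -14.5 − 0.1·1979.25 = -212.425
J′(u) at (-212.425) = 407393.975625

407393.975625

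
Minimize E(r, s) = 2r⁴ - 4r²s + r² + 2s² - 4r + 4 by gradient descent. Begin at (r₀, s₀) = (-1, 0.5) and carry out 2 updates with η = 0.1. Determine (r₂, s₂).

∇E = (8r³ - 8rs + 2r - 4, -4r² + 4s)
(r₁, s₁) = (-1, 0.5) − 0.1·(-10, -2) = (0, 0.7)
(r₂, s₂) = (0, 0.7) − 0.1·(-4, 2.8) = (0.4, 0.42)

(0.4, 0.42)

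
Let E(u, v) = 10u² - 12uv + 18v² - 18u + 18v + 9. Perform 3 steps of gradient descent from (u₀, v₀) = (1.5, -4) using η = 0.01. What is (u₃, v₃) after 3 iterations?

(0.448992, -1.20352)

∇E = (20u - 12v - 18, -12u + 36v + 18)
Step 1: at (1.5, -4), ∇E = (60, -144) → (1.5, -4) − 0.01·(60, -144) = (0.9, -2.56)
Step 2: at (0.9, -2.56), ∇E = (30.72, -84.96) → (0.9, -2.56) − 0.01·(30.72, -84.96) = (0.5928, -1.7104)
Step 3: at (0.5928, -1.7104), ∇E = (14.3808, -50.688) → (0.5928, -1.7104) − 0.01·(14.3808, -50.688) = (0.448992, -1.20352)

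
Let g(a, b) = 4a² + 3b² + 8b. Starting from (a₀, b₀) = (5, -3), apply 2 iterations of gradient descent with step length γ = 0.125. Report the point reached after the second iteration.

∇g = (8a, 6b + 8)
Step 1: at (5, -3), ∇g = (40, -10) → (5, -3) − 0.125·(40, -10) = (0, -1.75)
Step 2: at (0, -1.75), ∇g = (0, -2.5) → (0, -1.75) − 0.125·(0, -2.5) = (0, -1.4375)

(0, -1.4375)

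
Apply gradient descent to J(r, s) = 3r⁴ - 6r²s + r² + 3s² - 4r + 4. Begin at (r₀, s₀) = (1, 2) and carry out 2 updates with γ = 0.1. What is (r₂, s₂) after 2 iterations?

(-10.2368, 4.016)

∇J = (12r³ - 12rs + 2r - 4, -6r² + 6s)
(r₁, s₁) = (1, 2) − 0.1·(-14, 6) = (2.4, 1.4)
(r₂, s₂) = (2.4, 1.4) − 0.1·(126.368, -26.16) = (-10.2368, 4.016)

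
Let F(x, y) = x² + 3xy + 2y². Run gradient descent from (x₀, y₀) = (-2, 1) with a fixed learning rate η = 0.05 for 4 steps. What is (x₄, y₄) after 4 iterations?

∇F = (2x + 3y, 3x + 4y)
(x₁, y₁) = (-2, 1) − 0.05·(-1, -2) = (-1.95, 1.1)
(x₂, y₂) = (-1.95, 1.1) − 0.05·(-0.6, -1.45) = (-1.92, 1.1725)
(x₃, y₃) = (-1.92, 1.1725) − 0.05·(-0.3225, -1.07) = (-1.903875, 1.226)
(x₄, y₄) = (-1.903875, 1.226) − 0.05·(-0.12975, -0.807625) = (-1.8973875, 1.26638125)

(-1.8973875, 1.26638125)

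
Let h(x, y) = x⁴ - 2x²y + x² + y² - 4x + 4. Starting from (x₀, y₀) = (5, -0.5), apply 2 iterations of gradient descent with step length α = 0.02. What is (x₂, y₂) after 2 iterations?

∇h = (4x³ - 4xy + 2x - 4, -2x² + 2y)
(x₁, y₁) = (5, -0.5) − 0.02·(516, -51) = (-5.32, 0.52)
(x₂, y₂) = (-5.32, 0.52) − 0.02·(-605.849472, -55.5648) = (6.79698944, 1.631296)

(6.79698944, 1.631296)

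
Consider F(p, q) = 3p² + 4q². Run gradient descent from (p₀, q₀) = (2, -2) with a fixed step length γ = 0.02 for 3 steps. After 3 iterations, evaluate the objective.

11.193617547264

∇F = (6p, 8q)
Step 1: at (2, -2), ∇F = (12, -16) → (2, -2) − 0.02·(12, -16) = (1.76, -1.68)
Step 2: at (1.76, -1.68), ∇F = (10.56, -13.44) → (1.76, -1.68) − 0.02·(10.56, -13.44) = (1.5488, -1.4112)
Step 3: at (1.5488, -1.4112), ∇F = (9.2928, -11.2896) → (1.5488, -1.4112) − 0.02·(9.2928, -11.2896) = (1.362944, -1.185408)
F(1.362944, -1.185408) = 11.193617547264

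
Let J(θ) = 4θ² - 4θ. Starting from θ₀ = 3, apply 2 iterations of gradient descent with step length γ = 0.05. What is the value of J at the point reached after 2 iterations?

J′(θ) = 8θ - 4
θ₁ = 3 − 0.05·20 = 2
θ₂ = 2 − 0.05·12 = 1.4
J(1.4) = 2.24

2.24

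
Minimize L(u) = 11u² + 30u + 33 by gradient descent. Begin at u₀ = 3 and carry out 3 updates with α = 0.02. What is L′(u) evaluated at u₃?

L′(u) = 22u + 30
u₁ = 3 − 0.02·96 = 1.08
u₂ = 1.08 − 0.02·53.76 = 0.0048
u₃ = 0.0048 − 0.02·30.1056 = -0.597312
L′(u) at (-0.597312) = 16.859136

16.859136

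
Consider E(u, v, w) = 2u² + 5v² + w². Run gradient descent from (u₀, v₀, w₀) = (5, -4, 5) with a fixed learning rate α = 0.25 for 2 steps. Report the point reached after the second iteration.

(0, -9, 1.25)

∇E = (4u, 10v, 2w)
(u₁, v₁, w₁) = (5, -4, 5) − 0.25·(20, -40, 10) = (0, 6, 2.5)
(u₂, v₂, w₂) = (0, 6, 2.5) − 0.25·(0, 60, 5) = (0, -9, 1.25)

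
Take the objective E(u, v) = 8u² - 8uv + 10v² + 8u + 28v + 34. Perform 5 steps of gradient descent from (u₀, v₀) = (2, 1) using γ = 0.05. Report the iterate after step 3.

∇E = (16u - 8v + 8, -8u + 20v + 28)
(u₁, v₁) = (2, 1) − 0.05·(32, 32) = (0.4, -0.6)
(u₂, v₂) = (0.4, -0.6) − 0.05·(19.2, 12.8) = (-0.56, -1.24)
(u₃, v₃) = (-0.56, -1.24) − 0.05·(8.96, 7.68) = (-1.008, -1.624)

(-1.008, -1.624)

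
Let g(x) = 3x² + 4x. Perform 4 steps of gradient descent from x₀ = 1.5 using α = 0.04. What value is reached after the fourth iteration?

g′(x) = 6x + 4
x₁ = 1.5 − 0.04·13 = 0.98
x₂ = 0.98 − 0.04·9.88 = 0.5848
x₃ = 0.5848 − 0.04·7.5088 = 0.284448
x₄ = 0.284448 − 0.04·5.706688 = 0.05618048

0.05618048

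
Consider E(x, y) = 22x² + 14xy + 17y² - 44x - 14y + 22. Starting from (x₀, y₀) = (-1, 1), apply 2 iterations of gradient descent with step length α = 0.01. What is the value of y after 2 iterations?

0.7968

∇E = (44x + 14y - 44, 14x + 34y - 14)
(x₁, y₁) = (-1, 1) − 0.01·(-74, 6) = (-0.26, 0.94)
(x₂, y₂) = (-0.26, 0.94) − 0.01·(-42.28, 14.32) = (0.1628, 0.7968)
y = 0.7968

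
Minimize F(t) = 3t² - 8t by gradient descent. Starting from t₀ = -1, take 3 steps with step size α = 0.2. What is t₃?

F′(t) = 6t - 8
Step 1: F′(-1) = -14; t₁ = -1 − 0.2·(-14) = 1.8
Step 2: F′(1.8) = 2.8; t₂ = 1.8 − 0.2·2.8 = 1.24
Step 3: F′(1.24) = -0.56; t₃ = 1.24 − 0.2·(-0.56) = 1.352

1.352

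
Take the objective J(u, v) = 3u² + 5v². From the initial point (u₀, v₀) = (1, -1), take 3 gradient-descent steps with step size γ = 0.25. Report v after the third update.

∇J = (6u, 10v)
Step 1: at (1, -1), ∇J = (6, -10) → (1, -1) − 0.25·(6, -10) = (-0.5, 1.5)
Step 2: at (-0.5, 1.5), ∇J = (-3, 15) → (-0.5, 1.5) − 0.25·(-3, 15) = (0.25, -2.25)
Step 3: at (0.25, -2.25), ∇J = (1.5, -22.5) → (0.25, -2.25) − 0.25·(1.5, -22.5) = (-0.125, 3.375)
v = 3.375

3.375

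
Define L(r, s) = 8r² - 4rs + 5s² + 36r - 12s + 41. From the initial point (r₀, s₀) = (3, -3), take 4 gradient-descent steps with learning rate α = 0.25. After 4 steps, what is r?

∇L = (16r - 4s + 36, -4r + 10s - 12)
Step 1: at (3, -3), ∇L = (96, -54) → (3, -3) − 0.25·(96, -54) = (-21, 10.5)
Step 2: at (-21, 10.5), ∇L = (-342, 177) → (-21, 10.5) − 0.25·(-342, 177) = (64.5, -33.75)
Step 3: at (64.5, -33.75), ∇L = (1203, -607.5) → (64.5, -33.75) − 0.25·(1203, -607.5) = (-236.25, 118.125)
Step 4: at (-236.25, 118.125), ∇L = (-4216.5, 2114.25) → (-236.25, 118.125) − 0.25·(-4216.5, 2114.25) = (817.875, -410.4375)
r = 817.875

817.875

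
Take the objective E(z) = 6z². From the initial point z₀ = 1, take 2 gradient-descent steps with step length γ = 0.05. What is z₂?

E′(z) = 12z
z₁ = 1 − 0.05·12 = 0.4
z₂ = 0.4 − 0.05·4.8 = 0.16

0.16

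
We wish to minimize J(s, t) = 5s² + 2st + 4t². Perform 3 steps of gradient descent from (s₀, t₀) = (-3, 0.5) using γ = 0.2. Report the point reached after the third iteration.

(3.824, 2.26)

∇J = (10s + 2t, 2s + 8t)
(s₁, t₁) = (-3, 0.5) − 0.2·(-29, -2) = (2.8, 0.9)
(s₂, t₂) = (2.8, 0.9) − 0.2·(29.8, 12.8) = (-3.16, -1.66)
(s₃, t₃) = (-3.16, -1.66) − 0.2·(-34.92, -19.6) = (3.824, 2.26)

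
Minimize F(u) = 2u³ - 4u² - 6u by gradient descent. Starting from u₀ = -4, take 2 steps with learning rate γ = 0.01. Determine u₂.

F′(u) = 6u² - 8u - 6
u₁ = -4 − 0.01·122 = -5.22
u₂ = -5.22 − 0.01·199.2504 = -7.212504

-7.212504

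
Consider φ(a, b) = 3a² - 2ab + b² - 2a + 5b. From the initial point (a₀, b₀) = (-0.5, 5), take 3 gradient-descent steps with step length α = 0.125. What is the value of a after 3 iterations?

∇φ = (6a - 2b - 2, -2a + 2b + 5)
Step 1: at (-0.5, 5), ∇φ = (-15, 16) → (-0.5, 5) − 0.125·(-15, 16) = (1.375, 3)
Step 2: at (1.375, 3), ∇φ = (0.25, 8.25) → (1.375, 3) − 0.125·(0.25, 8.25) = (1.34375, 1.96875)
Step 3: at (1.34375, 1.96875), ∇φ = (2.125, 6.25) → (1.34375, 1.96875) − 0.125·(2.125, 6.25) = (1.078125, 1.1875)
a = 1.078125

1.078125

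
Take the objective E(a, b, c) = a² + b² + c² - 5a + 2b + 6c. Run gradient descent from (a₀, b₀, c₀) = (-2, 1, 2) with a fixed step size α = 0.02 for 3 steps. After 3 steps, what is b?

0.769472

∇E = (2a - 5, 2b + 2, 2c + 6)
(a₁, b₁, c₁) = (-2, 1, 2) − 0.02·(-9, 4, 10) = (-1.82, 0.92, 1.8)
(a₂, b₂, c₂) = (-1.82, 0.92, 1.8) − 0.02·(-8.64, 3.84, 9.6) = (-1.6472, 0.8432, 1.608)
(a₃, b₃, c₃) = (-1.6472, 0.8432, 1.608) − 0.02·(-8.2944, 3.6864, 9.216) = (-1.481312, 0.769472, 1.42368)
b = 0.769472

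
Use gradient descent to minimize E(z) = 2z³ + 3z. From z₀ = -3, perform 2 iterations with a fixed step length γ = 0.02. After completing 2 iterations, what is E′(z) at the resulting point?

237.881673537024

E′(z) = 6z² + 3
Step 1: E′(-3) = 57; z₁ = -3 − 0.02·57 = -4.14
Step 2: E′(-4.14) = 105.8376; z₂ = -4.14 − 0.02·105.8376 = -6.256752
E′(z) at (-6.256752) = 237.881673537024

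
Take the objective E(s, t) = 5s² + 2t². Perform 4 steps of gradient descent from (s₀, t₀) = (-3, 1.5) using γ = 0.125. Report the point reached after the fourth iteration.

∇E = (10s, 4t)
Step 1: at (-3, 1.5), ∇E = (-30, 6) → (-3, 1.5) − 0.125·(-30, 6) = (0.75, 0.75)
Step 2: at (0.75, 0.75), ∇E = (7.5, 3) → (0.75, 0.75) − 0.125·(7.5, 3) = (-0.1875, 0.375)
Step 3: at (-0.1875, 0.375), ∇E = (-1.875, 1.5) → (-0.1875, 0.375) − 0.125·(-1.875, 1.5) = (0.046875, 0.1875)
Step 4: at (0.046875, 0.1875), ∇E = (0.46875, 0.75) → (0.046875, 0.1875) − 0.125·(0.46875, 0.75) = (-0.01171875, 0.09375)

(-0.01171875, 0.09375)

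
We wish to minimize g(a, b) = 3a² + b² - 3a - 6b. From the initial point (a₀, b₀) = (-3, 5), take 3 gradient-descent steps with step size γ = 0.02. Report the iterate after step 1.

(-2.58, 4.92)

∇g = (6a - 3, 2b - 6)
Step 1: at (-3, 5), ∇g = (-21, 4) → (-3, 5) − 0.02·(-21, 4) = (-2.58, 4.92)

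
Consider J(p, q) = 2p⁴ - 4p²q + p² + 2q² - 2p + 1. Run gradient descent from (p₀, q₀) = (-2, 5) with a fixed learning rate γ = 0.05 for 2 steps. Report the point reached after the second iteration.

∇J = (8p³ - 8pq + 2p - 2, -4p² + 4q)
(p₁, q₁) = (-2, 5) − 0.05·(10, 4) = (-2.5, 4.8)
(p₂, q₂) = (-2.5, 4.8) − 0.05·(-36, -5.8) = (-0.7, 5.09)

(-0.7, 5.09)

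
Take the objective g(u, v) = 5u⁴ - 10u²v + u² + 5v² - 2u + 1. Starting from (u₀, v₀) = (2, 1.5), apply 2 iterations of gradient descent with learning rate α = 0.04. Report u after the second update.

∇g = (20u³ - 20uv + 2u - 2, -10u² + 10v)
Step 1: at (2, 1.5), ∇g = (102, -25) → (2, 1.5) − 0.04·(102, -25) = (-2.08, 2.5)
Step 2: at (-2.08, 2.5), ∇g = (-82.13824, -18.264) → (-2.08, 2.5) − 0.04·(-82.13824, -18.264) = (1.2055296, 3.23056)
u = 1.2055296

1.2055296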